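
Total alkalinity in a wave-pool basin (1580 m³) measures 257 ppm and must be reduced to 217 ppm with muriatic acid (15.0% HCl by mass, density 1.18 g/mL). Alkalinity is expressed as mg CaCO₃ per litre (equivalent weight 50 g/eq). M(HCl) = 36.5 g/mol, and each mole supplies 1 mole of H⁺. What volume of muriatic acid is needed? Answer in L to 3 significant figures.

Volume: 1580 m³ = 1,580,000 L.
Alkalinity to neutralize: (257 − 217) = 40 mg/L as CaCO₃ × 1,580,000 L = 63,200 g as CaCO₃.
Equivalents of H⁺ required: 63,200 ÷ 50 g/eq = 1264 eq = 1264 mol HCl.
Mass of HCl: 1264 × 36.5 = 46,140 g.
Mass of 15.0% solution: 46,140 / 0.15 = 307,600 g.
Volume: 307,600 g ÷ 1.18 g/mL = 260,700 mL.

261 L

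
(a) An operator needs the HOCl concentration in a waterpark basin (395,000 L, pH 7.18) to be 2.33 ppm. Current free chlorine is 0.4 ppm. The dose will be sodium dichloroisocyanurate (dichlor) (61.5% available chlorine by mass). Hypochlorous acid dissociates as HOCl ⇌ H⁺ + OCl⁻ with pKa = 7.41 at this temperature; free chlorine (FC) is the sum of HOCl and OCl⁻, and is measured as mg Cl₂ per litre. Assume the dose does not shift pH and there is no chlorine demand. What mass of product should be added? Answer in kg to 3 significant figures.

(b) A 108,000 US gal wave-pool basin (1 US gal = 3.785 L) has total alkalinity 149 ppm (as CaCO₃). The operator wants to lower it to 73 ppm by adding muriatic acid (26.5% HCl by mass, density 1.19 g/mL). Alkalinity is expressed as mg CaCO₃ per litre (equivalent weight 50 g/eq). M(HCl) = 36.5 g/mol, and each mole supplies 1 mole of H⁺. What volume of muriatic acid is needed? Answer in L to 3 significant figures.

(a) [OCl⁻]/[HOCl] = 10^(pH − pKa) = 10^(7.18 − 7.41) = 0.5888; fraction as HOCl = 1/(1 + 0.5888) = 0.6294.
(a) Free chlorine required for 2.33 ppm HOCl: 2.33 / 0.6294 = 3.702 ppm.
(a) FC to add: 3.702 − 0.4 = 3.302 mg/L as Cl₂.
(a) Cl₂ equivalent: 3.302 mg/L × 395,000 L = 1304 g.
(a) Product at 61.5% available Cl: 1304 / 0.615 = 2121 g.

(b) Volume: 108,000 US gal × 3.785 L/gal = 408,780 L.
(b) Alkalinity to neutralize: (149 − 73) = 76 mg/L as CaCO₃ × 408,780 L = 31,070 g as CaCO₃.
(b) Equivalents of H⁺ required: 31,070 ÷ 50 g/eq = 621.3 eq = 621.3 mol HCl.
(b) Mass of HCl: 621.3 × 36.5 = 22,680 g.
(b) Mass of 26.5% solution: 22,680 / 0.265 = 85,580 g.
(b) Volume: 85,580 g ÷ 1.19 g/mL = 71,920 mL.

(a) 2.12 kg; (b) 71.9 L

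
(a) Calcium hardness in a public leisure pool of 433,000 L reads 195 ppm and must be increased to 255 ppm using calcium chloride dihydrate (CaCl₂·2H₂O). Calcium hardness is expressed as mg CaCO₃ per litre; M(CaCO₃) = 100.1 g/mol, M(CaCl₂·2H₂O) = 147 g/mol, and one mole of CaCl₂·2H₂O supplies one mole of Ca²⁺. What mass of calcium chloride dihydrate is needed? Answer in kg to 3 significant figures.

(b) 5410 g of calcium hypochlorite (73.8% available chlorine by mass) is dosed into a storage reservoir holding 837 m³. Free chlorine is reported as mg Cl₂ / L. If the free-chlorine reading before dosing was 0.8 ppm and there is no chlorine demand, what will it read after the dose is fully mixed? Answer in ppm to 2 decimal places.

(a) 38.2 kg; (b) 5.57 ppm

(a) Hardness to add: (255 − 195) = 60 mg/L as CaCO₃ × 433,000 L = 25,980 g as CaCO₃.
(a) Moles of Ca²⁺ (1 mol Ca²⁺ ≡ 1 mol CaCO₃): 25,980 / 100.1 g/mol = 259.5 mol.
(a) Mass of CaCl₂·2H₂O: 259.5 × 147 = 38,150 g.

(b) Volume: 837 m³ = 837,000 L.
(b) Available chlorine delivered: 5410 g × 0.738 = 3993 g as Cl₂.
(b) Concentration rise: 3993 g / 837,000 L = 4.77 mg/L = 4.77 ppm.
(b) Final FC: 0.8 + 4.77 = 5.57 ppm.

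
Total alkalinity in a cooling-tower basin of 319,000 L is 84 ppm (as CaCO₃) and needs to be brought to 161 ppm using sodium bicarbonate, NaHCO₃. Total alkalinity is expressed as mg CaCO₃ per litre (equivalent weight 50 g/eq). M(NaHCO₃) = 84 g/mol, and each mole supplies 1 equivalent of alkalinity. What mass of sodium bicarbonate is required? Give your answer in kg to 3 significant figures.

Alkalinity to add: (161 − 84) = 77 mg/L as CaCO₃ × 319,000 L = 24,560 g as CaCO₃.
Equivalents: 24,560 g ÷ 50 g/eq = 491.3 eq.
NaHCO₃ supplies 1 eq per mole → 491.3 mol.
Mass: 491.3 mol × 84 g/mol = 41,270 g.

41.3 kg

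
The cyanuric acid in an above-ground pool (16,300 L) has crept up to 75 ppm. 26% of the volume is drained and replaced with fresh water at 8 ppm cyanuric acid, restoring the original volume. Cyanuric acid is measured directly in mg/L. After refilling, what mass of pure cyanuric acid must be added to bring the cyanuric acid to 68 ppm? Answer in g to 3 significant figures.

After draining 26% and refilling: 75 × 0.74 + 8 × 0.26 = 57.58 ppm.
Deficit to target: 68 − 57.58 = 10.42 mg/L.
Mass: 10.42 mg/L × 16,300 L = 169.8 g cyanuric acid.

170 g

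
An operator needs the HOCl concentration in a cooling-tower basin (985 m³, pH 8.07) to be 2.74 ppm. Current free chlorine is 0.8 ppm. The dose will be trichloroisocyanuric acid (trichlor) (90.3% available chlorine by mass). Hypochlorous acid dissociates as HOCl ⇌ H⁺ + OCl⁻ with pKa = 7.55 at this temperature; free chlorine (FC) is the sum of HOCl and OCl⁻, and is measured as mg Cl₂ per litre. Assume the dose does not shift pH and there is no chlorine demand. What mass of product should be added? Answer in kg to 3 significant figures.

12.0 kg

Volume: 985 m³ = 985,000 L.
[OCl⁻]/[HOCl] = 10^(pH − pKa) = 10^(8.07 − 7.55) = 3.311; fraction as HOCl = 1/(1 + 3.311) = 0.2319.
Free chlorine required for 2.74 ppm HOCl: 2.74 / 0.2319 = 11.81 ppm.
FC to add: 11.81 − 0.8 = 11.01 mg/L as Cl₂.
Cl₂ equivalent: 11.01 mg/L × 985,000 L = 10,850 g.
Product at 90.3% available Cl: 10,850 / 0.903 = 12,010 g.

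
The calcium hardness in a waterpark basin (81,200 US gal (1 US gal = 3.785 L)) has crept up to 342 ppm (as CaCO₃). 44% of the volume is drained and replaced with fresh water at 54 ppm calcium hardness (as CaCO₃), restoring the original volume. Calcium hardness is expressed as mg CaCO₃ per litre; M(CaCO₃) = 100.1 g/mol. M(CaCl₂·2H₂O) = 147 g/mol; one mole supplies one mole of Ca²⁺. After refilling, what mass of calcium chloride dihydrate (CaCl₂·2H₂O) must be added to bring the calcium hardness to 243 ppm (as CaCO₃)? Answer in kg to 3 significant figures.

Volume: 81,200 US gal × 3.785 L/gal = 307,342 L.
After draining 44% and refilling: 342 × 0.56 + 54 × 0.44 = 215.28 ppm.
Deficit to target: 243 − 215.28 = 27.72 mg/L.
As CaCO₃: 27.72 mg/L × 307,342 L = 8520 g; ÷ 100.1 = 85.11 mol Ca²⁺.
Mass: 85.11 × 147 = 12,510 g.

12.5 kg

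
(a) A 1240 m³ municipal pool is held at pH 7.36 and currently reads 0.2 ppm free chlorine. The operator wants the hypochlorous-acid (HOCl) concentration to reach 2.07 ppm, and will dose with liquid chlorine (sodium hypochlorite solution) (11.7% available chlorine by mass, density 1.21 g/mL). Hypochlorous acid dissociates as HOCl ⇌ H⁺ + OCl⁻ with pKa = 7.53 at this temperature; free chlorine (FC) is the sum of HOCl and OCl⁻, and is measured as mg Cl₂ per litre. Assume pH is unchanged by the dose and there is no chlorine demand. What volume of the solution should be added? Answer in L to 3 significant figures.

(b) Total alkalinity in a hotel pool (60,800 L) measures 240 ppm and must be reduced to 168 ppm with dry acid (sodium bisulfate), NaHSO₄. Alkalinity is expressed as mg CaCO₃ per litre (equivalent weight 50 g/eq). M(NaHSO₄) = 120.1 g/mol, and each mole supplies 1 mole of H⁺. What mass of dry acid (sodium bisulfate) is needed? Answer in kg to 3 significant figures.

(a) 28.6 L; (b) 10.5 kg

(a) Volume: 1240 m³ = 1,240,000 L.
(a) [OCl⁻]/[HOCl] = 10^(pH − pKa) = 10^(7.36 − 7.53) = 0.6761; fraction as HOCl = 1/(1 + 0.6761) = 0.5966.
(a) Free chlorine required for 2.07 ppm HOCl: 2.07 / 0.5966 = 3.469 ppm.
(a) FC to add: 3.469 − 0.2 = 3.269 mg/L as Cl₂.
(a) Cl₂ equivalent: 3.269 mg/L × 1,240,000 L = 4054 g.
(a) Product at 11.7% available Cl: 4054 / 0.117 = 34,650 g.
(a) Volume: 34,650 g ÷ 1.21 g/mL = 28,640 mL.

(b) Alkalinity to neutralize: (240 − 168) = 72 mg/L as CaCO₃ × 60,800 L = 4378 g as CaCO₃.
(b) Equivalents of H⁺ required: 4378 ÷ 50 g/eq = 87.55 eq = 87.55 mol NaHSO₄.
(b) Mass of NaHSO₄: 87.55 × 120.1 = 10,510 g.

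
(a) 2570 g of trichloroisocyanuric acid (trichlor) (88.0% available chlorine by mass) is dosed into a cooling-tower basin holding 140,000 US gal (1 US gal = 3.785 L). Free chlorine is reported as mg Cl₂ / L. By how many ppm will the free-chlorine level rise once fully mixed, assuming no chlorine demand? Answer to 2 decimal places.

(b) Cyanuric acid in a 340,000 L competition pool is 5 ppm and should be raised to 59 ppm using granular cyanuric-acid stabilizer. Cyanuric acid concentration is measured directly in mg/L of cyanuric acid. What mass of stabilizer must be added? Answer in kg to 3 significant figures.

(a) 4.27 ppm; (b) 18.4 kg

(a) Volume: 140,000 US gal × 3.785 L/gal = 529,900 L.
(a) Available chlorine delivered: 2570 g × 0.88 = 2262 g as Cl₂.
(a) Concentration rise: 2262 g / 529,900 L = 4.268 mg/L = 4.27 ppm.

(b) CYA to add: (59 − 5) = 54 mg/L × 340,000 L = 18,360 g cyanuric acid.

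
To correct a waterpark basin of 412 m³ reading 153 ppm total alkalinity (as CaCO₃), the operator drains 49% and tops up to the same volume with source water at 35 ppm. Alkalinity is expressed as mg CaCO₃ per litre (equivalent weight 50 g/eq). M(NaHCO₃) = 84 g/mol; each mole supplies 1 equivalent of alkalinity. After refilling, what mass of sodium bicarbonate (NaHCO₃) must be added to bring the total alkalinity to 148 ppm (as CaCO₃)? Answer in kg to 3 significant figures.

36.6 kg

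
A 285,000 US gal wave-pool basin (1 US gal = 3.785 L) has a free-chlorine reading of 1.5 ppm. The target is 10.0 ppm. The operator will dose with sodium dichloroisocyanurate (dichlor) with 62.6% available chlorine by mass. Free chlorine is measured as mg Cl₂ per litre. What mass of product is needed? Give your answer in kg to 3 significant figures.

14.6 kg

Volume: 285,000 US gal × 3.785 L/gal = 1,078,725 L.
Chlorine deficit: 10.0 − 1.5 = 8.5 ppm = 8.5 mg/L as Cl₂.
Cl₂ equivalent needed: 8.5 mg/L × 1,078,725 L = 9,169,000 mg = 9169 g.
Product at 62.6% available chlorine: 9169 / 0.626 = 14,650 g.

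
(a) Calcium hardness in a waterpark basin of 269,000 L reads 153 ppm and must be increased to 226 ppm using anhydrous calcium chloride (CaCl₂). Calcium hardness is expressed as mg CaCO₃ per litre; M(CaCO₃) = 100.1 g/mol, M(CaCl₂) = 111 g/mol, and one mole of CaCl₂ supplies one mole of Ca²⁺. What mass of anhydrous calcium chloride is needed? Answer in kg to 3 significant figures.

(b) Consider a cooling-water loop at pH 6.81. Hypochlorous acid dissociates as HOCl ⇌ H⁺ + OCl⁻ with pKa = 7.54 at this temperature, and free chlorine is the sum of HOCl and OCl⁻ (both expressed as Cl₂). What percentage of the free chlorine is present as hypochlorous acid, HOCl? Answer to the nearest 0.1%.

(a) Hardness to add: (226 − 153) = 73 mg/L as CaCO₃ × 269,000 L = 19,640 g as CaCO₃.
(a) Moles of Ca²⁺ (1 mol Ca²⁺ ≡ 1 mol CaCO₃): 19,640 / 100.1 g/mol = 196.2 mol.
(a) Mass of CaCl₂: 196.2 × 111 = 21,780 g.

(b) [OCl⁻]/[HOCl] = 10^(pH − pKa) = 10^(6.81 − 7.54) = 10^-0.73 = 0.1862.
(b) Fraction as HOCl = 1 / (1 + 0.1862) = 0.843.

(a) 21.8 kg; (b) 84.3%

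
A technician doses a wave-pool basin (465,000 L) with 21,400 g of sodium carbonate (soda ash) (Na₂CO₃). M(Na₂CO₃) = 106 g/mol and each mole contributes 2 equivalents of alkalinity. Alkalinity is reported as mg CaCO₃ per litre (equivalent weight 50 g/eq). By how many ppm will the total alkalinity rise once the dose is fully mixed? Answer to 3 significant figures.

43.4 ppm

Moles of Na₂CO₃: 21,400 g ÷ 106 g/mol = 201.9 mol → 403.8 eq of alkalinity.
As CaCO₃: 403.8 eq × 50 g/eq = 20,190 g.
Rise: 20,190 g / 465,000 L × 1000 = 43.42 mg/L.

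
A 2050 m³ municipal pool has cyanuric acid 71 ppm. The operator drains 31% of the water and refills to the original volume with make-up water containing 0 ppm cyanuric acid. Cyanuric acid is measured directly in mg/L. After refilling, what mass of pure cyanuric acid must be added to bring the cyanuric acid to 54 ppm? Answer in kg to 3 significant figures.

Volume: 2050 m³ = 2,050,000 L.
After draining 31% and refilling: 71 × 0.69 + 0 × 0.31 = 48.99 ppm.
Deficit to target: 54 − 48.99 = 5.01 mg/L.
Mass: 5.01 mg/L × 2,050,000 L = 10,270 g cyanuric acid.

10.3 kg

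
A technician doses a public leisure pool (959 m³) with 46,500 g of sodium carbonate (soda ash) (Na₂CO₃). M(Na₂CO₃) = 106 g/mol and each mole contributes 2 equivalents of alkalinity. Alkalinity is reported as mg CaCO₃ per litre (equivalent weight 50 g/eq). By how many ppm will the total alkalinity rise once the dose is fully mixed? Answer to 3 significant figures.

Volume: 959 m³ = 959,000 L.
Moles of Na₂CO₃: 46,500 g ÷ 106 g/mol = 438.7 mol → 877.4 eq of alkalinity.
As CaCO₃: 877.4 eq × 50 g/eq = 43,870 g.
Rise: 43,870 g / 959,000 L × 1000 = 45.74 mg/L.

45.7 ppm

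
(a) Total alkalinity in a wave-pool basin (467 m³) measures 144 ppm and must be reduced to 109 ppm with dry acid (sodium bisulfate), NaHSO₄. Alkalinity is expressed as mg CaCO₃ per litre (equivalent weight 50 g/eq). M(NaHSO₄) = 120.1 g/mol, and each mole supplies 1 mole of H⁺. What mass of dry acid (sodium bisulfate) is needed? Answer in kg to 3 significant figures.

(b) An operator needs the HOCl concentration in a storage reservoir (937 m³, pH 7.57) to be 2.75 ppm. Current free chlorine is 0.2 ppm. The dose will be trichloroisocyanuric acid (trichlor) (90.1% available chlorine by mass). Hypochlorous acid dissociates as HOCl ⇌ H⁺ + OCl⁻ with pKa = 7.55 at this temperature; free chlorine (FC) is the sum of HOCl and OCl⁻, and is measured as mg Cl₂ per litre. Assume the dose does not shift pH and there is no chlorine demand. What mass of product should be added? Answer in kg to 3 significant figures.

(a) 39.3 kg; (b) 5.65 kg

(a) Volume: 467 m³ = 467,000 L.
(a) Alkalinity to neutralize: (144 − 109) = 35 mg/L as CaCO₃ × 467,000 L = 16,340 g as CaCO₃.
(a) Equivalents of H⁺ required: 16,340 ÷ 50 g/eq = 326.9 eq = 326.9 mol NaHSO₄.
(a) Mass of NaHSO₄: 326.9 × 120.1 = 39,260 g.

(b) Volume: 937 m³ = 937,000 L.
(b) [OCl⁻]/[HOCl] = 10^(pH − pKa) = 10^(7.57 − 7.55) = 1.047; fraction as HOCl = 1/(1 + 1.047) = 0.4885.
(b) Free chlorine required for 2.75 ppm HOCl: 2.75 / 0.4885 = 5.63 ppm.
(b) FC to add: 5.63 − 0.2 = 5.43 mg/L as Cl₂.
(b) Cl₂ equivalent: 5.43 mg/L × 937,000 L = 5088 g.
(b) Product at 90.1% available Cl: 5088 / 0.901 = 5647 g.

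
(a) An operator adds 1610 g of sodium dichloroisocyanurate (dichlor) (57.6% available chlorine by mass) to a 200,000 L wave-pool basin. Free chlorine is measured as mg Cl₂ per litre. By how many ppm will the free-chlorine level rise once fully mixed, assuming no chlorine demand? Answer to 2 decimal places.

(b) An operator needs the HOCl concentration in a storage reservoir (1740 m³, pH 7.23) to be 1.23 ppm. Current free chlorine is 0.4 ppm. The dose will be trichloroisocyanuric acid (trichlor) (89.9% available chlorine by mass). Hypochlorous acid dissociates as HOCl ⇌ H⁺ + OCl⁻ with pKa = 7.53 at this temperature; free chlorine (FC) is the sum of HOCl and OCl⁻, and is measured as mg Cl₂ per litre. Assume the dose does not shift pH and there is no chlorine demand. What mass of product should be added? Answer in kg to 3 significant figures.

(a) 4.64 ppm; (b) 2.80 kg

(a) Available chlorine delivered: 1610 g × 0.576 = 927.4 g as Cl₂.
(a) Concentration rise: 927.4 g / 200,000 L = 4.637 mg/L = 4.64 ppm.

(b) Volume: 1740 m³ = 1,740,000 L.
(b) [OCl⁻]/[HOCl] = 10^(pH − pKa) = 10^(7.23 − 7.53) = 0.5012; fraction as HOCl = 1/(1 + 0.5012) = 0.6661.
(b) Free chlorine required for 1.23 ppm HOCl: 1.23 / 0.6661 = 1.846 ppm.
(b) FC to add: 1.846 − 0.4 = 1.446 mg/L as Cl₂.
(b) Cl₂ equivalent: 1.446 mg/L × 1,740,000 L = 2517 g.
(b) Product at 89.9% available Cl: 2517 / 0.899 = 2800 g.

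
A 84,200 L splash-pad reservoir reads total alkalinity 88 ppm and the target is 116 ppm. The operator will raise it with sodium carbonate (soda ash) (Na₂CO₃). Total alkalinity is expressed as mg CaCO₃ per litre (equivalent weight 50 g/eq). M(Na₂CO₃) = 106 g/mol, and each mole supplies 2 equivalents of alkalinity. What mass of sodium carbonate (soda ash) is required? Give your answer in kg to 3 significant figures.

Alkalinity to add: (116 − 88) = 28 mg/L as CaCO₃ × 84,200 L = 2358 g as CaCO₃.
Equivalents: 2358 g ÷ 50 g/eq = 47.15 eq.
Each mole of Na₂CO₃ supplies 2 eq, so 47.15 / 2 = 23.58 mol.
Mass: 23.58 mol × 106 g/mol = 2499 g.

2.50 kg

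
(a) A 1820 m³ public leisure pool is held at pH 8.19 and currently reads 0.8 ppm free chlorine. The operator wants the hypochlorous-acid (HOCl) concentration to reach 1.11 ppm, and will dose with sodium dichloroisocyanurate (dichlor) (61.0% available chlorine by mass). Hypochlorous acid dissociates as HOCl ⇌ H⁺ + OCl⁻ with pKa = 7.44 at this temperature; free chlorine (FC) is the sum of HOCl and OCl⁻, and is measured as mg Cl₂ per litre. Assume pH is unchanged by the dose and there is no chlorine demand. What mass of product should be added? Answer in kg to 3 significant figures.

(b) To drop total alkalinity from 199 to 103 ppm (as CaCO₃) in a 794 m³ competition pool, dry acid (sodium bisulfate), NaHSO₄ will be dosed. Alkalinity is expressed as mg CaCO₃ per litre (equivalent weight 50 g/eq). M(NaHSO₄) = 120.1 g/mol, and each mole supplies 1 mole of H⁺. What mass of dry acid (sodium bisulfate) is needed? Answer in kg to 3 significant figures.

(a) Volume: 1820 m³ = 1,820,000 L.
(a) [OCl⁻]/[HOCl] = 10^(pH − pKa) = 10^(8.19 − 7.44) = 5.623; fraction as HOCl = 1/(1 + 5.623) = 0.151.
(a) Free chlorine required for 1.11 ppm HOCl: 1.11 / 0.151 = 7.352 ppm.
(a) FC to add: 7.352 − 0.8 = 6.552 mg/L as Cl₂.
(a) Cl₂ equivalent: 6.552 mg/L × 1,820,000 L = 11,920 g.
(a) Product at 61.0% available Cl: 11,920 / 0.61 = 19,550 g.

(b) Volume: 794 m³ = 794,000 L.
(b) Alkalinity to neutralize: (199 − 103) = 96 mg/L as CaCO₃ × 794,000 L = 76,220 g as CaCO₃.
(b) Equivalents of H⁺ required: 76,220 ÷ 50 g/eq = 1524 eq = 1524 mol NaHSO₄.
(b) Mass of NaHSO₄: 1524 × 120.1 = 183,100 g.

(a) 19.5 kg; (b) 183 kg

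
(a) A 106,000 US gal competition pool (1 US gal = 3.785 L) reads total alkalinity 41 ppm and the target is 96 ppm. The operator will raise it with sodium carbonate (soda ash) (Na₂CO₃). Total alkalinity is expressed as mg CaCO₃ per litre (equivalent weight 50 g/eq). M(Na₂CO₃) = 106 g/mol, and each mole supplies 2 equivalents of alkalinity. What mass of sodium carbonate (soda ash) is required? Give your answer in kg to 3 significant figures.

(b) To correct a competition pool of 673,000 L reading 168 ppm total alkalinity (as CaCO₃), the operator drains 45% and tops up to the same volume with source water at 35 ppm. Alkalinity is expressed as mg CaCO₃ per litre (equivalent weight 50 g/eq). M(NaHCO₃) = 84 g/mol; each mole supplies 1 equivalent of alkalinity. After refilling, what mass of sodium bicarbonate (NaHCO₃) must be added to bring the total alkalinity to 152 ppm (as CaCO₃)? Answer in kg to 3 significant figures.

(a) 23.4 kg; (b) 49.6 kg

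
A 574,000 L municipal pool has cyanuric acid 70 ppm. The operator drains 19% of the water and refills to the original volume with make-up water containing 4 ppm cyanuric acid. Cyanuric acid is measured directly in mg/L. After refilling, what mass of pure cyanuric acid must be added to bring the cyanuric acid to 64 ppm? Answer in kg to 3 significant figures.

3.75 kg

After draining 19% and refilling: 70 × 0.81 + 4 × 0.19 = 57.46 ppm.
Deficit to target: 64 − 57.46 = 6.54 mg/L.
Mass: 6.54 mg/L × 574,000 L = 3754 g cyanuric acid.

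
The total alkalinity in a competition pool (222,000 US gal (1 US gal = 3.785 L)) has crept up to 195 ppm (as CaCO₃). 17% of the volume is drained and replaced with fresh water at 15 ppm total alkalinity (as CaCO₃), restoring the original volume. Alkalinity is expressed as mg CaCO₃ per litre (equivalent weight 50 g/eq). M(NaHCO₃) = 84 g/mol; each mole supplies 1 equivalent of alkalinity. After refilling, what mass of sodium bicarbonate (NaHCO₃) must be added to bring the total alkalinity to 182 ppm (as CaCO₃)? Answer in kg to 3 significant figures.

24.8 kg

Volume: 222,000 US gal × 3.785 L/gal = 840,270 L.
After draining 17% and refilling: 195 × 0.83 + 15 × 0.17 = 164.4 ppm.
Deficit to target: 182 − 164.4 = 17.6 mg/L.
As CaCO₃: 17.6 mg/L × 840,270 L = 14,790 g; ÷ 50 g/eq ÷ 1 = 295.8 mol NaHCO₃.
Mass: 295.8 × 84 = 24,850 g.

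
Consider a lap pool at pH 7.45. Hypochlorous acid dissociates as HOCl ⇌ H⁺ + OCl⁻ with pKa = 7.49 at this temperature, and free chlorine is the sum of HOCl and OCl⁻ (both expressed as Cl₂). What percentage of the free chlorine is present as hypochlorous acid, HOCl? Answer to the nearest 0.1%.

[OCl⁻]/[HOCl] = 10^(pH − pKa) = 10^(7.45 − 7.49) = 10^-0.04 = 0.912.
Fraction as HOCl = 1 / (1 + 0.912) = 0.523.

52.3%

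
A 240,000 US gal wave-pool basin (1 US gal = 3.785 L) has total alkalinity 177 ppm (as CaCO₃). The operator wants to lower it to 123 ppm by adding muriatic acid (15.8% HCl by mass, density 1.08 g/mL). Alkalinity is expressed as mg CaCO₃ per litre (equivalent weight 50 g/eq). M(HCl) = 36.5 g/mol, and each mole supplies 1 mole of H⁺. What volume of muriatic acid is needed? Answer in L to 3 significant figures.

Volume: 240,000 US gal × 3.785 L/gal = 908,400 L.
Alkalinity to neutralize: (177 − 123) = 54 mg/L as CaCO₃ × 908,400 L = 49,050 g as CaCO₃.
Equivalents of H⁺ required: 49,050 ÷ 50 g/eq = 981.1 eq = 981.1 mol HCl.
Mass of HCl: 981.1 × 36.5 = 35,810 g.
Mass of 15.8% solution: 35,810 / 0.158 = 226,600 g.
Volume: 226,600 g ÷ 1.08 g/mL = 209,900 mL.

210 L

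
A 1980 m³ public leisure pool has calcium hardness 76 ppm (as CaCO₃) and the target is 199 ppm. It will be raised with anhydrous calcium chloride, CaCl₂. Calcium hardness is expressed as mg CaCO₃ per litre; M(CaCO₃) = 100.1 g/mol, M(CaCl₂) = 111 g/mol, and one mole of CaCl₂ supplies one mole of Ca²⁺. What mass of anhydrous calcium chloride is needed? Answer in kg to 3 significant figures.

Volume: 1980 m³ = 1,980,000 L.
Hardness to add: (199 − 76) = 123 mg/L as CaCO₃ × 1,980,000 L = 243,500 g as CaCO₃.
Moles of Ca²⁺ (1 mol Ca²⁺ ≡ 1 mol CaCO₃): 243,500 / 100.1 g/mol = 2433 mol.
Mass of CaCl₂: 2433 × 111 = 270,100 g.

270 kg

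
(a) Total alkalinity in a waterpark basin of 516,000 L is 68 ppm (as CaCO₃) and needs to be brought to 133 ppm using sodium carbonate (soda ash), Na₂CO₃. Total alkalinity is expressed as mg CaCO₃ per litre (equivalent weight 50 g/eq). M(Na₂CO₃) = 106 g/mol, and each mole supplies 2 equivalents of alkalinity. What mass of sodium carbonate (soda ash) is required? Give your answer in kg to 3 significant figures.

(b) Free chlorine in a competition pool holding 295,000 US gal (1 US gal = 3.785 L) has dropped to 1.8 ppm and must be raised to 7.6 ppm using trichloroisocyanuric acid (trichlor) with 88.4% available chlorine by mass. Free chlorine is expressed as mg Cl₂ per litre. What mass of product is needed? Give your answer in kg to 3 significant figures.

(a) 35.6 kg; (b) 7.33 kg

(a) Alkalinity to add: (133 − 68) = 65 mg/L as CaCO₃ × 516,000 L = 33,540 g as CaCO₃.
(a) Equivalents: 33,540 g ÷ 50 g/eq = 670.8 eq.
(a) Each mole of Na₂CO₃ supplies 2 eq, so 670.8 / 2 = 335.4 mol.
(a) Mass: 335.4 mol × 106 g/mol = 35,550 g.

(b) Volume: 295,000 US gal × 3.785 L/gal = 1,116,575 L.
(b) Chlorine deficit: 7.6 − 1.8 = 5.8 ppm = 5.8 mg/L as Cl₂.
(b) Cl₂ equivalent needed: 5.8 mg/L × 1,116,575 L = 6,476,000 mg = 6476 g.
(b) Product at 88.4% available chlorine: 6476 / 0.884 = 7326 g.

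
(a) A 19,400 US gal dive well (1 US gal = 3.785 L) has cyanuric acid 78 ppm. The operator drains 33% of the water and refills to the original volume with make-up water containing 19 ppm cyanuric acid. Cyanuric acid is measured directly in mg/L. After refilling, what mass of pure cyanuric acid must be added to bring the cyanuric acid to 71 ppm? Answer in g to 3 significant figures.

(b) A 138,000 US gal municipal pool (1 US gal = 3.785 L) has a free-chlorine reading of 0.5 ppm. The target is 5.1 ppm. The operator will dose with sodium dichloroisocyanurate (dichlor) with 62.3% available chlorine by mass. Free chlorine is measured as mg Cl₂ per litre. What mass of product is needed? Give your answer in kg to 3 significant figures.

(a) 916 g; (b) 3.86 kg

(a) Volume: 19,400 US gal × 3.785 L/gal = 73,429 L.
(a) After draining 33% and refilling: 78 × 0.67 + 19 × 0.33 = 58.53 ppm.
(a) Deficit to target: 71 − 58.53 = 12.47 mg/L.
(a) Mass: 12.47 mg/L × 73,429 L = 915.7 g cyanuric acid.

(b) Volume: 138,000 US gal × 3.785 L/gal = 522,330 L.
(b) Chlorine deficit: 5.1 − 0.5 = 4.6 ppm = 4.6 mg/L as Cl₂.
(b) Cl₂ equivalent needed: 4.6 mg/L × 522,330 L = 2,403,000 mg = 2403 g.
(b) Product at 62.3% available chlorine: 2403 / 0.623 = 3857 g.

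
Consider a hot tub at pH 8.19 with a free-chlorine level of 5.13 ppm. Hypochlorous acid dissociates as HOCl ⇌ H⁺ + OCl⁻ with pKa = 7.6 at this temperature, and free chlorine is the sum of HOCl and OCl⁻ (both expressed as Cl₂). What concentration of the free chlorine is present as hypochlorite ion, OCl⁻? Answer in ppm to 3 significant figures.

[OCl⁻]/[HOCl] = 10^(pH − pKa) = 10^(8.19 − 7.6) = 10^0.59 = 3.89.
Fraction as HOCl = 1 / (1 + 3.89) = 0.2045.
OCl⁻ = (1 − 0.2045) × 5.13 ppm = 4.081 ppm.

4.08 ppm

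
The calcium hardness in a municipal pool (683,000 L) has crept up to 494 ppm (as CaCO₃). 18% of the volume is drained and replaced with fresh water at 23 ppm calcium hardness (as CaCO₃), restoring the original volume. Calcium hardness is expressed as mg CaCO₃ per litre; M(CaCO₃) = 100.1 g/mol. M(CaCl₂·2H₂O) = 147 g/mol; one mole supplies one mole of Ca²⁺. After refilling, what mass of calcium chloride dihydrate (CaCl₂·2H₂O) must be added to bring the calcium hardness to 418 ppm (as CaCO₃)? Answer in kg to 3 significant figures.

8.81 kg

After draining 18% and refilling: 494 × 0.82 + 23 × 0.18 = 409.22 ppm.
Deficit to target: 418 − 409.22 = 8.78 mg/L.
As CaCO₃: 8.78 mg/L × 683,000 L = 5997 g; ÷ 100.1 = 59.91 mol Ca²⁺.
Mass: 59.91 × 147 = 8806 g.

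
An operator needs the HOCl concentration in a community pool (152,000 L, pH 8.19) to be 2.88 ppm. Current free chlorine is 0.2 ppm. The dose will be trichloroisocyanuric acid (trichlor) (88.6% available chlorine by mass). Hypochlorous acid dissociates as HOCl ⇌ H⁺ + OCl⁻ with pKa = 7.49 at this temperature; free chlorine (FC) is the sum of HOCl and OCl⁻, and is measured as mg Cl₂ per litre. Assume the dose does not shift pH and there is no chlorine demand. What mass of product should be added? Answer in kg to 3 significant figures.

[OCl⁻]/[HOCl] = 10^(pH − pKa) = 10^(8.19 − 7.49) = 5.012; fraction as HOCl = 1/(1 + 5.012) = 0.1663.
Free chlorine required for 2.88 ppm HOCl: 2.88 / 0.1663 = 17.31 ppm.
FC to add: 17.31 − 0.2 = 17.11 mg/L as Cl₂.
Cl₂ equivalent: 17.11 mg/L × 152,000 L = 2601 g.
Product at 88.6% available Cl: 2601 / 0.886 = 2936 g.

2.94 kg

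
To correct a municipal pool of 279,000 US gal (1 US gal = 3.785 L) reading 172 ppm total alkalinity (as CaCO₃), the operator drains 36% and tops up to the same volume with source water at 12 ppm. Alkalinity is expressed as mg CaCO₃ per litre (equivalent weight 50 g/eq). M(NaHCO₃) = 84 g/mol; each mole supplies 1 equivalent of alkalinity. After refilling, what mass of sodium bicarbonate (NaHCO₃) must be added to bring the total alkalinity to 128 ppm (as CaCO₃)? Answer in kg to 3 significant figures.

24.1 kg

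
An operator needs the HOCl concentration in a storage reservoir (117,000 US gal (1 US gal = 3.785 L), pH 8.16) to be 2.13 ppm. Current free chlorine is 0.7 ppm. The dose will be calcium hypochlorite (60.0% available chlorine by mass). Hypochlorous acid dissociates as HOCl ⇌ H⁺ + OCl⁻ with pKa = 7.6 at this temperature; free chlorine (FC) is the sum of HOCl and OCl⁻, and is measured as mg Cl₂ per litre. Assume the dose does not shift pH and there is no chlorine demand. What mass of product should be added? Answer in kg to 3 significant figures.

Volume: 117,000 US gal × 3.785 L/gal = 442,845 L.
[OCl⁻]/[HOCl] = 10^(pH − pKa) = 10^(8.16 − 7.6) = 3.631; fraction as HOCl = 1/(1 + 3.631) = 0.2159.
Free chlorine required for 2.13 ppm HOCl: 2.13 / 0.2159 = 9.864 ppm.
FC to add: 9.864 − 0.7 = 9.164 mg/L as Cl₂.
Cl₂ equivalent: 9.164 mg/L × 442,845 L = 4058 g.
Product at 60.0% available Cl: 4058 / 0.6 = 6763 g.

6.76 kg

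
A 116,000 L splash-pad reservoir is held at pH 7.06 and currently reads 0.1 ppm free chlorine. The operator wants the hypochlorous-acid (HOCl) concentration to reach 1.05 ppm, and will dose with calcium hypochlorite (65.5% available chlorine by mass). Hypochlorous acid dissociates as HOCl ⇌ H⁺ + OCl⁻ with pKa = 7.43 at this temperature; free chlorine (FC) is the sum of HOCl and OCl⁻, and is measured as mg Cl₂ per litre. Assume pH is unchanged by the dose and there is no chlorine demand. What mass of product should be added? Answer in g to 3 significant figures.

[OCl⁻]/[HOCl] = 10^(pH − pKa) = 10^(7.06 − 7.43) = 0.4266; fraction as HOCl = 1/(1 + 0.4266) = 0.701.
Free chlorine required for 1.05 ppm HOCl: 1.05 / 0.701 = 1.498 ppm.
FC to add: 1.498 − 0.1 = 1.398 mg/L as Cl₂.
Cl₂ equivalent: 1.398 mg/L × 116,000 L = 162.2 g.
Product at 65.5% available Cl: 162.2 / 0.655 = 247.6 g.

248 g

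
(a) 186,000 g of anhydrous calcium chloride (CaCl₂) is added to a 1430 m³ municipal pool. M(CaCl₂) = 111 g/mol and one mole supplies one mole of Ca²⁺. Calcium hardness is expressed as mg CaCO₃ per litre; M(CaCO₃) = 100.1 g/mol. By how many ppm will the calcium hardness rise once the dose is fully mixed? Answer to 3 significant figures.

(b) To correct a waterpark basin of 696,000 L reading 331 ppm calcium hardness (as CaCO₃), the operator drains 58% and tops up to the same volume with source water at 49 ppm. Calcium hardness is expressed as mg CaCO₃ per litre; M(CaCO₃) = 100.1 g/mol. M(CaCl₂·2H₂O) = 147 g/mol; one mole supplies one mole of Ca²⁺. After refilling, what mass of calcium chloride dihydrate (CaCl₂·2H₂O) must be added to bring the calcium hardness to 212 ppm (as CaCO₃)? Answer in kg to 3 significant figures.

(a) Volume: 1430 m³ = 1,430,000 L.
(a) Moles of Ca²⁺: 186,000 g ÷ 111 g/mol = 1676 mol.
(a) As CaCO₃: 1676 mol × 100.1 g/mol = 167,700 g.
(a) Rise: 167,700 g / 1,430,000 L × 1000 = 117.3 mg/L.

(b) After draining 58% and refilling: 331 × 0.42 + 49 × 0.58 = 167.44 ppm.
(b) Deficit to target: 212 − 167.44 = 44.56 mg/L.
(b) As CaCO₃: 44.56 mg/L × 696,000 L = 31,010 g; ÷ 100.1 = 309.8 mol Ca²⁺.
(b) Mass: 309.8 × 147 = 45,540 g.

(a) 117 ppm; (b) 45.5 kg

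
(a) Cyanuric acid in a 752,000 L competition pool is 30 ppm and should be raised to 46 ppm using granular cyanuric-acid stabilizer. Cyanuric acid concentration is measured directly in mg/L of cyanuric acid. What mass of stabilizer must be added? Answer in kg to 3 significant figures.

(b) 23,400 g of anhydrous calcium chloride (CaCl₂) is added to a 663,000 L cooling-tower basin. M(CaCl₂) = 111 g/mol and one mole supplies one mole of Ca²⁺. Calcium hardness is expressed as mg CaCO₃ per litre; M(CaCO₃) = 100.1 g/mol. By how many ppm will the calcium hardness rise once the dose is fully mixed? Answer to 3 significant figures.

(a) CYA to add: (46 − 30) = 16 mg/L × 752,000 L = 12,030 g cyanuric acid.

(b) Moles of Ca²⁺: 23,400 g ÷ 111 g/mol = 210.8 mol.
(b) As CaCO₃: 210.8 mol × 100.1 g/mol = 21,100 g.
(b) Rise: 21,100 g / 663,000 L × 1000 = 31.83 mg/L.

(a) 12.0 kg; (b) 31.8 ppm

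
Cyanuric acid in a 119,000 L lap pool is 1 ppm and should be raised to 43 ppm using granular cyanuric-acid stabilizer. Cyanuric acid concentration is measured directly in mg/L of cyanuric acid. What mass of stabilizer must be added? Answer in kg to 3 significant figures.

5.00 kg

CYA to add: (43 − 1) = 42 mg/L × 119,000 L = 4998 g cyanuric acid.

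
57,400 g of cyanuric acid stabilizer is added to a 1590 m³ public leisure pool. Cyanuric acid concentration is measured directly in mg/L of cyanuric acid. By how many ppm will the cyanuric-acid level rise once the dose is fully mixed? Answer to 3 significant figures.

36.1 ppm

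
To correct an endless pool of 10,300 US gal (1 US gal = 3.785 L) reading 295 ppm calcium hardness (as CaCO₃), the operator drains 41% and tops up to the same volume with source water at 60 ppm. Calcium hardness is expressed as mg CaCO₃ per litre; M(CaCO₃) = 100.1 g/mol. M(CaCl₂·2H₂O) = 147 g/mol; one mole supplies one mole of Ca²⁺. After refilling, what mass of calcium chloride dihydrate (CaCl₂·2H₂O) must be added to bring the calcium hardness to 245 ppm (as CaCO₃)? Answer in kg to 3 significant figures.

Volume: 10,300 US gal × 3.785 L/gal = 38,986 L.
After draining 41% and refilling: 295 × 0.59 + 60 × 0.41 = 198.65 ppm.
Deficit to target: 245 − 198.65 = 46.35 mg/L.
As CaCO₃: 46.35 mg/L × 38,986 L = 1807 g; ÷ 100.1 = 18.05 mol Ca²⁺.
Mass: 18.05 × 147 = 2654 g.

2.65 kg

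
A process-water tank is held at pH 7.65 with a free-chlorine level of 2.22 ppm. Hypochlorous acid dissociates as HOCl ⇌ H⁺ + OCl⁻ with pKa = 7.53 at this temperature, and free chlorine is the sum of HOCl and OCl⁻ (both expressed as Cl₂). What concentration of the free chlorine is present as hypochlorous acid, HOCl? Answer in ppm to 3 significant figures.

[OCl⁻]/[HOCl] = 10^(pH − pKa) = 10^(7.65 − 7.53) = 10^0.12 = 1.318.
Fraction as HOCl = 1 / (1 + 1.318) = 0.4314.
HOCl = 0.4314 × 2.22 ppm = 0.9576 ppm.

0.958 ppm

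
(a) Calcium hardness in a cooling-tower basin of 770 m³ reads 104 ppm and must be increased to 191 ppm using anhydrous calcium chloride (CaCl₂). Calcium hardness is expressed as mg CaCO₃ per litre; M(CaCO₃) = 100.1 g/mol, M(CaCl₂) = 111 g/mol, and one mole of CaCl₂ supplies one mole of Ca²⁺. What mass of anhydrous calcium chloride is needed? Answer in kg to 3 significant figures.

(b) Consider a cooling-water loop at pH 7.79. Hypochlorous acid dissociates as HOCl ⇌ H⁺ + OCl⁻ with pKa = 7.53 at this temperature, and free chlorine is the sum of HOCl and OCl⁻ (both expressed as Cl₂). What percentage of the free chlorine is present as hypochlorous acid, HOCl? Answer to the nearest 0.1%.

(a) Volume: 770 m³ = 770,000 L.
(a) Hardness to add: (191 − 104) = 87 mg/L as CaCO₃ × 770,000 L = 66,990 g as CaCO₃.
(a) Moles of Ca²⁺ (1 mol Ca²⁺ ≡ 1 mol CaCO₃): 66,990 / 100.1 g/mol = 669.2 mol.
(a) Mass of CaCl₂: 669.2 × 111 = 74,280 g.

(b) [OCl⁻]/[HOCl] = 10^(pH − pKa) = 10^(7.79 − 7.53) = 10^0.26 = 1.82.
(b) Fraction as HOCl = 1 / (1 + 1.82) = 0.3546.

(a) 74.3 kg; (b) 35.5%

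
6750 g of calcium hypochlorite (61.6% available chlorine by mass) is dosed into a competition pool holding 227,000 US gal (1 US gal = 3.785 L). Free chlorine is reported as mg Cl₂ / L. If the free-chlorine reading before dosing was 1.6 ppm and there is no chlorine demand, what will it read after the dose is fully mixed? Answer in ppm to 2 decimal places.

6.44 ppm

Volume: 227,000 US gal × 3.785 L/gal = 859,195 L.
Available chlorine delivered: 6750 g × 0.616 = 4158 g as Cl₂.
Concentration rise: 4158 g / 859,195 L = 4.839 mg/L = 4.84 ppm.
Final FC: 1.6 + 4.84 = 6.44 ppm.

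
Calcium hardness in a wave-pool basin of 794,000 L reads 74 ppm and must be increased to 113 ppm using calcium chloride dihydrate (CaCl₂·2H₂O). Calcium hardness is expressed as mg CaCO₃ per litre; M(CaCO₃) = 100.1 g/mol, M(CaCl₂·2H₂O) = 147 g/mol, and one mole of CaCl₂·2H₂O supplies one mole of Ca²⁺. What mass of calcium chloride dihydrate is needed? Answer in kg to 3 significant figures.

45.5 kg

Hardness to add: (113 − 74) = 39 mg/L as CaCO₃ × 794,000 L = 30,970 g as CaCO₃.
Moles of Ca²⁺ (1 mol Ca²⁺ ≡ 1 mol CaCO₃): 30,970 / 100.1 g/mol = 309.4 mol.
Mass of CaCl₂·2H₂O: 309.4 × 147 = 45,470 g.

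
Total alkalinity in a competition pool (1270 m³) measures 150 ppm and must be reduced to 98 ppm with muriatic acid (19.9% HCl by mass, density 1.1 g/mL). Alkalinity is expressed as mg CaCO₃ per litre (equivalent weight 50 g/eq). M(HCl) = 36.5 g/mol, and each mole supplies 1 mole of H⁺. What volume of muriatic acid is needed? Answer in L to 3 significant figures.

220 L

Volume: 1270 m³ = 1,270,000 L.
Alkalinity to neutralize: (150 − 98) = 52 mg/L as CaCO₃ × 1,270,000 L = 66,040 g as CaCO₃.
Equivalents of H⁺ required: 66,040 ÷ 50 g/eq = 1321 eq = 1321 mol HCl.
Mass of HCl: 1321 × 36.5 = 48,210 g.
Mass of 19.9% solution: 48,210 / 0.199 = 242,300 g.
Volume: 242,300 g ÷ 1.1 g/mL = 220,200 mL.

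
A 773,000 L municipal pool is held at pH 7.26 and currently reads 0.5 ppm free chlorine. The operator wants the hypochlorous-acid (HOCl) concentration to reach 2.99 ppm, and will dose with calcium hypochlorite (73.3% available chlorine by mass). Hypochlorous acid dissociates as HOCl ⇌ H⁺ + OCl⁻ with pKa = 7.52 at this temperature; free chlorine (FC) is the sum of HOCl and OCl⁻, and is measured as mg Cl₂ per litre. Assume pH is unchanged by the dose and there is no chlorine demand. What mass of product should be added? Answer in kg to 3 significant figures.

[OCl⁻]/[HOCl] = 10^(pH − pKa) = 10^(7.26 − 7.52) = 0.5495; fraction as HOCl = 1/(1 + 0.5495) = 0.6454.
Free chlorine required for 2.99 ppm HOCl: 2.99 / 0.6454 = 4.633 ppm.
FC to add: 4.633 − 0.5 = 4.133 mg/L as Cl₂.
Cl₂ equivalent: 4.133 mg/L × 773,000 L = 3195 g.
Product at 73.3% available Cl: 3195 / 0.733 = 4359 g.

4.36 kg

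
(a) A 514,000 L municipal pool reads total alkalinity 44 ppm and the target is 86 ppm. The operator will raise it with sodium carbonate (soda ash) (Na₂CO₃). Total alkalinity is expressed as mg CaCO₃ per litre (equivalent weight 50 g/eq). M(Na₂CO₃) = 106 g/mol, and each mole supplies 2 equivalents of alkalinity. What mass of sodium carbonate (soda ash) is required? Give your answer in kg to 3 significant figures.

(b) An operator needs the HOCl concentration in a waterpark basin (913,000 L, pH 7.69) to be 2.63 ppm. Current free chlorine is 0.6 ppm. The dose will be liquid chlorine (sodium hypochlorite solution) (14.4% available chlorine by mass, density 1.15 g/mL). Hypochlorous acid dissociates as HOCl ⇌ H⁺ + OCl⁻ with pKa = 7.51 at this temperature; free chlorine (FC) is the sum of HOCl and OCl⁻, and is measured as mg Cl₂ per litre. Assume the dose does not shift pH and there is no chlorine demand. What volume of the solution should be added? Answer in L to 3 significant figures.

(a) 22.9 kg; (b) 33.1 L

(a) Alkalinity to add: (86 − 44) = 42 mg/L as CaCO₃ × 514,000 L = 21,590 g as CaCO₃.
(a) Equivalents: 21,590 g ÷ 50 g/eq = 431.8 eq.
(a) Each mole of Na₂CO₃ supplies 2 eq, so 431.8 / 2 = 215.9 mol.
(a) Mass: 215.9 mol × 106 g/mol = 22,880 g.

(b) [OCl⁻]/[HOCl] = 10^(pH − pKa) = 10^(7.69 − 7.51) = 1.514; fraction as HOCl = 1/(1 + 1.514) = 0.3978.
(b) Free chlorine required for 2.63 ppm HOCl: 2.63 / 0.3978 = 6.611 ppm.
(b) FC to add: 6.611 − 0.6 = 6.011 mg/L as Cl₂.
(b) Cl₂ equivalent: 6.011 mg/L × 913,000 L = 5488 g.
(b) Product at 14.4% available Cl: 5488 / 0.144 = 38,110 g.
(b) Volume: 38,110 g ÷ 1.15 g/mL = 33,140 mL.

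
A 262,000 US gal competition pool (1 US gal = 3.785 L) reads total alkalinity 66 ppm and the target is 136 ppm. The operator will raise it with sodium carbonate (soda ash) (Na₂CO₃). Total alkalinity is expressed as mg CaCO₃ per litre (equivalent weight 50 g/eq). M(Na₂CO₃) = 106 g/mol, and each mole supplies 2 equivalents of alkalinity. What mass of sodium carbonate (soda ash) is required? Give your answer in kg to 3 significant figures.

Volume: 262,000 US gal × 3.785 L/gal = 991,670 L.
Alkalinity to add: (136 − 66) = 70 mg/L as CaCO₃ × 991,670 L = 69,420 g as CaCO₃.
Equivalents: 69,420 g ÷ 50 g/eq = 1388 eq.
Each mole of Na₂CO₃ supplies 2 eq, so 1388 / 2 = 694.2 mol.
Mass: 694.2 mol × 106 g/mol = 73,580 g.

73.6 kg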